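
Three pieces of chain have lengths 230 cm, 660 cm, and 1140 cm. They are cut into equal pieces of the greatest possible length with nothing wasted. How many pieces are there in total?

203

Piece length = gcd(230, 660, 1140).
230 = 2 × 5 × 23
660 = 2^2 × 3 × 5 × 11
1140 = 2^2 × 3 × 5 × 19
gcd(230, 660, 1140) = 2 × 5 = 10.
Total pieces = 230/10 + 660/10 + 1140/10 = 23 + 66 + 114 = 203.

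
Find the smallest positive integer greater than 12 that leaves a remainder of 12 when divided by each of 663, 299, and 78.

30510

N − 12 must be a common multiple of 663, 299, and 78.
663 = 3 × 13 × 17
299 = 13 × 23
78 = 2 × 3 × 13
LCM(663, 299, 78) = 2 × 3 × 13 × 17 × 23 = 30498.
Smallest N > 12 is LCM + 12 = 30498 + 12 = 30510.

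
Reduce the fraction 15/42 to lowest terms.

5/14

15 = 3 × 5
42 = 2 × 3 × 7
gcd(15, 42) = 3.
Divide numerator and denominator by 3: 15/42 = 5/14.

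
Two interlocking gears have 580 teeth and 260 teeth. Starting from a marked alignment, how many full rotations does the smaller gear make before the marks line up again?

29 rotations

They are all back at their starting positions together after one LCM of the periods.
580 = 2^2 × 5 × 29
260 = 2^2 × 5 × 13
LCM(580, 260) = 2^2 × 5 × 13 × 29 = 7540.
Rotations for period 260: 7540 / 260 = 29.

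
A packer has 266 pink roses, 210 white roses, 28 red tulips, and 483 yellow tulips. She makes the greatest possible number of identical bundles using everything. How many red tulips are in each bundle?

4

Number of bundles = gcd(266, 210, 28, 483).
266 = 2 × 7 × 19
210 = 2 × 3 × 5 × 7
28 = 2^2 × 7
483 = 3 × 7 × 23
gcd(266, 210, 28, 483) = 7.
red tulips per bundle = 28 / 7 = 4.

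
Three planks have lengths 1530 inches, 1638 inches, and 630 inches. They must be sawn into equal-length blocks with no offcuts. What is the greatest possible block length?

18 inches

This is the greatest common divisor of 1530, 1638, and 630.
1530 = 2 × 3^2 × 5 × 17
1638 = 2 × 3^2 × 7 × 13
630 = 2 × 3^2 × 5 × 7
gcd(1530, 1638, 630) = 2 × 3^2 = 18.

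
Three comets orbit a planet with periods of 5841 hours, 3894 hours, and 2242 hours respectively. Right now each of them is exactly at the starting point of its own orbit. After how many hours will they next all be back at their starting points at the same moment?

221958 hours

The first simultaneous occurrence is after LCM of the individual periods.
5841 = 3^2 × 11 × 59
3894 = 2 × 3 × 11 × 59
2242 = 2 × 19 × 59
LCM(5841, 3894, 2242) = 2 × 3^2 × 11 × 19 × 59 = 221958.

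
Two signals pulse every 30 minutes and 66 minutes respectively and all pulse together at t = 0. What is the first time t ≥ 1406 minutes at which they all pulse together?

1650 minutes

Joint pulses occur at multiples of LCM(30, 66).
30 = 2 × 3 × 5
66 = 2 × 3 × 11
LCM(30, 66) = 2 × 3 × 5 × 11 = 330.
Smallest multiple of 330 that is ≥ 1406: ⌈1406/330⌉ × 330 = 5 × 330 = 1650.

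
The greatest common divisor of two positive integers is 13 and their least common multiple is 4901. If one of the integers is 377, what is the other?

169

For two integers, gcd × lcm = product, so the other is (13 × 4901) / 377 = 63713 / 377 = 169.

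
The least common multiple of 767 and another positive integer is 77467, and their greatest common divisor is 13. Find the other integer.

1313

gcd × lcm = product of the two integers, so the other integer is (13 × 77467) / 767 = 1313.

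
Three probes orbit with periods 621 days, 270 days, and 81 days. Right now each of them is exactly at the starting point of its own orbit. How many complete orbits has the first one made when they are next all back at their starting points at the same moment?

30 orbits

All finish a whole number of cycles simultaneously at t = LCM of the periods.
621 = 3^3 × 23
270 = 2 × 3^3 × 5
81 = 3^4
LCM(621, 270, 81) = 2 × 3^4 × 5 × 23 = 18630.
Orbits for period 621: 18630 / 621 = 30.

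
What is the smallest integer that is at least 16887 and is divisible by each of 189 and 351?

17199

The integer must be a common multiple of 189 and 351, so a multiple of their LCM.
189 = 3^3 × 7
351 = 3^3 × 13
LCM(189, 351) = 3^3 × 7 × 13 = 2457.
Smallest multiple of 2457 that is ≥ 16887: ⌈16887/2457⌉ × 2457 = 7 × 2457 = 17199.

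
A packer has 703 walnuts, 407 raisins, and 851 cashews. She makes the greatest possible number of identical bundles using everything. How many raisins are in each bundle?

11

Number of bundles = gcd(703, 407, 851).
703 = 19 × 37
407 = 11 × 37
851 = 23 × 37
gcd(703, 407, 851) = 37.
raisins per bundle = 407 / 37 = 11.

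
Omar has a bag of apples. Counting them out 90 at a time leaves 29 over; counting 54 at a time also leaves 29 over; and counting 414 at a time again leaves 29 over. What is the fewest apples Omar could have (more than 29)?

6239

N − 29 must be a common multiple of 90, 54, and 414.
90 = 2 × 3^2 × 5
54 = 2 × 3^3
414 = 2 × 3^2 × 23
LCM(90, 54, 414) = 2 × 3^3 × 5 × 23 = 6210.
Smallest N > 29 is LCM + 29 = 6210 + 29 = 6239.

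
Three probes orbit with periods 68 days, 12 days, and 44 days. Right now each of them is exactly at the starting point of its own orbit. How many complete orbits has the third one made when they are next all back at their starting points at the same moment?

All finish a whole number of cycles simultaneously at t = LCM of the periods.
68 = 2^2 × 17
12 = 2^2 × 3
44 = 2^2 × 11
LCM(68, 12, 44) = 2^2 × 3 × 11 × 17 = 2244.
Orbits for period 44: 2244 / 44 = 51.

51 orbits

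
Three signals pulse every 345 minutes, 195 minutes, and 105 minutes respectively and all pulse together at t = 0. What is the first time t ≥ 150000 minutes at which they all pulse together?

Joint pulses occur at multiples of LCM(345, 195, 105).
345 = 3 × 5 × 23
195 = 3 × 5 × 13
105 = 3 × 5 × 7
LCM(345, 195, 105) = 3 × 5 × 7 × 13 × 23 = 31395.
Smallest multiple of 31395 that is ≥ 150000: ⌈150000/31395⌉ × 31395 = 5 × 31395 = 156975.

156975 minutes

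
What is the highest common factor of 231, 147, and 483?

231 = 3 × 7 × 11
147 = 3 × 7^2
483 = 3 × 7 × 23
gcd(231, 147, 483) = 3 × 7 = 21.

21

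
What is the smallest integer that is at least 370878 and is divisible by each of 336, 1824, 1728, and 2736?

459648

The integer must be a common multiple of 336, 1824, 1728, and 2736, so a multiple of their LCM.
336 = 2^4 × 3 × 7
1824 = 2^5 × 3 × 19
1728 = 2^6 × 3^3
2736 = 2^4 × 3^2 × 19
LCM(336, 1824, 1728, 2736) = 2^6 × 3^3 × 7 × 19 = 229824.
Smallest multiple of 229824 that is ≥ 370878: ⌈370878/229824⌉ × 229824 = 2 × 229824 = 459648.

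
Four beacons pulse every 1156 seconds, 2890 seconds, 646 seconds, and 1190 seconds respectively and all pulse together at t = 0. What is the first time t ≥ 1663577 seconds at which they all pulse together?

2306220 seconds

Joint pulses occur at multiples of LCM(1156, 2890, 646, 1190).
1156 = 2^2 × 17^2
2890 = 2 × 5 × 17^2
646 = 2 × 17 × 19
1190 = 2 × 5 × 7 × 17
LCM(1156, 2890, 646, 1190) = 2^2 × 5 × 7 × 17^2 × 19 = 768740.
Smallest multiple of 768740 that is ≥ 1663577: ⌈1663577/768740⌉ × 768740 = 3 × 768740 = 2306220.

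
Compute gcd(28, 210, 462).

14

28 = 2^2 × 7
210 = 2 × 3 × 5 × 7
462 = 2 × 3 × 7 × 11
gcd(28, 210, 462) = 2 × 7 = 14.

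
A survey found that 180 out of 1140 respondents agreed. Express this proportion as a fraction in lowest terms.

3/19

180 = 2^2 × 3^2 × 5
1140 = 2^2 × 3 × 5 × 19
gcd(180, 1140) = 2^2 × 3 × 5 = 60.
Divide numerator and denominator by 60: 180/1140 = 3/19.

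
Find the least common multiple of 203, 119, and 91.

44863

203 = 7 × 29
119 = 7 × 17
91 = 7 × 13
LCM(203, 119, 91) = 7 × 13 × 17 × 29 = 44863.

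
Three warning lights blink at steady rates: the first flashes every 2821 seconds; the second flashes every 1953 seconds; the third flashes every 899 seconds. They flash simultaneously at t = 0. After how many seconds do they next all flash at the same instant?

736281 seconds

We need the least common multiple of the intervals.
2821 = 7 × 13 × 31
1953 = 3^2 × 7 × 31
899 = 29 × 31
LCM(2821, 1953, 899) = 3^2 × 7 × 13 × 29 × 31 = 736281.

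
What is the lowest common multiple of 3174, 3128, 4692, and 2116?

3174 = 2 × 3 × 23^2
3128 = 2^3 × 17 × 23
4692 = 2^2 × 3 × 17 × 23
2116 = 2^2 × 23^2
LCM(3174, 3128, 4692, 2116) = 2^3 × 3 × 17 × 23^2 = 215832.

215832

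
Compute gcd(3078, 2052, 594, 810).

3078 = 2 × 3^4 × 19
2052 = 2^2 × 3^3 × 19
594 = 2 × 3^3 × 11
810 = 2 × 3^4 × 5
gcd(3078, 2052, 594, 810) = 2 × 3^3 = 54.

54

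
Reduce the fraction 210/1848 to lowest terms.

5/44

210 = 2 × 3 × 5 × 7
1848 = 2^3 × 3 × 7 × 11
gcd(210, 1848) = 2 × 3 × 7 = 42.
Divide numerator and denominator by 42: 210/1848 = 5/44.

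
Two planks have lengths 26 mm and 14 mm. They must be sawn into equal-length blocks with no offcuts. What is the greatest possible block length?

This is the greatest common divisor of 26 and 14.
26 = 2 × 13
14 = 2 × 7
gcd(26, 14) = 2.

2 mm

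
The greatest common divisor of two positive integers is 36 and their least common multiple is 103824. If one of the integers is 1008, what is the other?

3708

For two integers, gcd × lcm = product, so the other is (36 × 103824) / 1008 = 3737664 / 1008 = 3708.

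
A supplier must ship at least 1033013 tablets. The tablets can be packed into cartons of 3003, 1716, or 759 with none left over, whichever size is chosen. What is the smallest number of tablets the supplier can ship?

The number of tablets must be a common multiple of 3003, 1716, and 759, so a multiple of their LCM.
3003 = 3 × 7 × 11 × 13
1716 = 2^2 × 3 × 11 × 13
759 = 3 × 11 × 23
LCM(3003, 1716, 759) = 2^2 × 3 × 7 × 11 × 13 × 23 = 276276.
Smallest multiple of 276276 that is ≥ 1033013: ⌈1033013/276276⌉ × 276276 = 4 × 276276 = 1105104.

1105104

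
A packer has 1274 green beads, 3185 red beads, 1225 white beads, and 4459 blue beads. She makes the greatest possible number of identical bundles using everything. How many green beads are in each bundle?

26

Number of bundles = gcd(1274, 3185, 1225, 4459).
1274 = 2 × 7^2 × 13
3185 = 5 × 7^2 × 13
1225 = 5^2 × 7^2
4459 = 7^3 × 13
gcd(1274, 3185, 1225, 4459) = 7^2 = 49.
green beads per bundle = 1274 / 49 = 26.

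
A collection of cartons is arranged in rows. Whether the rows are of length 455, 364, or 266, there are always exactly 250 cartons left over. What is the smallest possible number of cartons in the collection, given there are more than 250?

34830

N − 250 must be a common multiple of 455, 364, and 266.
455 = 5 × 7 × 13
364 = 2^2 × 7 × 13
266 = 2 × 7 × 19
LCM(455, 364, 266) = 2^2 × 5 × 7 × 13 × 19 = 34580.
Smallest N > 250 is LCM + 250 = 34580 + 250 = 34830.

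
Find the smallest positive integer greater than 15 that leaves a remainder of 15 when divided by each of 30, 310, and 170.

15825

N − 15 must be a common multiple of 30, 310, and 170.
30 = 2 × 3 × 5
310 = 2 × 5 × 31
170 = 2 × 5 × 17
LCM(30, 310, 170) = 2 × 3 × 5 × 17 × 31 = 15810.
Smallest N > 15 is LCM + 15 = 15810 + 15 = 15825.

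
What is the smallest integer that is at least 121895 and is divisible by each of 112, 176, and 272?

The integer must be a common multiple of 112, 176, and 272, so a multiple of their LCM.
112 = 2^4 × 7
176 = 2^4 × 11
272 = 2^4 × 17
LCM(112, 176, 272) = 2^4 × 7 × 11 × 17 = 20944.
Smallest multiple of 20944 that is ≥ 121895: ⌈121895/20944⌉ × 20944 = 6 × 20944 = 125664.

125664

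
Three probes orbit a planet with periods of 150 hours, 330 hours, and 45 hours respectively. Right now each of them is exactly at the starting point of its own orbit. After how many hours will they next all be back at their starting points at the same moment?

We need the least common multiple of the intervals.
150 = 2 × 3 × 5^2
330 = 2 × 3 × 5 × 11
45 = 3^2 × 5
LCM(150, 330, 45) = 2 × 3^2 × 5^2 × 11 = 4950.

4950 hours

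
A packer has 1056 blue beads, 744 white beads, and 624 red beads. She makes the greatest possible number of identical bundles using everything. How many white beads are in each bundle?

31

Number of bundles = gcd(1056, 744, 624).
1056 = 2^5 × 3 × 11
744 = 2^3 × 3 × 31
624 = 2^4 × 3 × 13
gcd(1056, 744, 624) = 2^3 × 3 = 24.
white beads per bundle = 744 / 24 = 31.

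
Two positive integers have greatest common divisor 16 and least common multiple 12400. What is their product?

For any two positive integers, gcd × lcm = product = 16 × 12400 = 198400.

198400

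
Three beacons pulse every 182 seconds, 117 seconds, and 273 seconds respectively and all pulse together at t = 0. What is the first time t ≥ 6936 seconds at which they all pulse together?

Joint pulses occur at multiples of LCM(182, 117, 273).
182 = 2 × 7 × 13
117 = 3^2 × 13
273 = 3 × 7 × 13
LCM(182, 117, 273) = 2 × 3^2 × 7 × 13 = 1638.
Smallest multiple of 1638 that is ≥ 6936: ⌈6936/1638⌉ × 1638 = 5 × 1638 = 8190.

8190 seconds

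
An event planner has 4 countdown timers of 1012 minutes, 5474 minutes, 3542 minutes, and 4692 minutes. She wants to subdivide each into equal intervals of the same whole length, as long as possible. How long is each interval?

46 minutes

The interval must divide each timer length; the longest such is the gcd.
1012 = 2^2 × 11 × 23
5474 = 2 × 7 × 17 × 23
3542 = 2 × 7 × 11 × 23
4692 = 2^2 × 3 × 17 × 23
gcd(1012, 5474, 3542, 4692) = 2 × 23 = 46.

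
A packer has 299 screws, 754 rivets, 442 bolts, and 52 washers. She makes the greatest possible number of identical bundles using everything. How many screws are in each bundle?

Number of bundles = gcd(299, 754, 442, 52).
299 = 13 × 23
754 = 2 × 13 × 29
442 = 2 × 13 × 17
52 = 2^2 × 13
gcd(299, 754, 442, 52) = 13.
screws per bundle = 299 / 13 = 23.

23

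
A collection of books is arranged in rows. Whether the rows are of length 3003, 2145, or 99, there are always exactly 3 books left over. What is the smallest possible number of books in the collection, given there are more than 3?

N − 3 must be a common multiple of 3003, 2145, and 99.
3003 = 3 × 7 × 11 × 13
2145 = 3 × 5 × 11 × 13
99 = 3^2 × 11
LCM(3003, 2145, 99) = 3^2 × 5 × 7 × 11 × 13 = 45045.
Smallest N > 3 is LCM + 3 = 45045 + 3 = 45048.

45048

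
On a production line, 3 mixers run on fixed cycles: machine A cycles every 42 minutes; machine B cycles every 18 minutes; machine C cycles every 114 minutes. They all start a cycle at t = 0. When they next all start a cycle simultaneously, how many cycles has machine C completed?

21 cycles

They are all back at their starting positions together after one LCM of the periods.
42 = 2 × 3 × 7
18 = 2 × 3^2
114 = 2 × 3 × 19
LCM(42, 18, 114) = 2 × 3^2 × 7 × 19 = 2394.
Cycles for period 114: 2394 / 114 = 21.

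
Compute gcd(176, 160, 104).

8

176 = 2^4 × 11
160 = 2^5 × 5
104 = 2^3 × 13
gcd(176, 160, 104) = 2^3 = 8.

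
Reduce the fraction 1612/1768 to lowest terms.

31/34

1612 = 2^2 × 13 × 31
1768 = 2^3 × 13 × 17
gcd(1612, 1768) = 2^2 × 13 = 52.
Divide numerator and denominator by 52: 1612/1768 = 31/34.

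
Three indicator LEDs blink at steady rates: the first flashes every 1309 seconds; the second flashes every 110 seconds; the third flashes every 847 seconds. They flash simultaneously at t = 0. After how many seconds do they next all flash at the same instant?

143990 seconds

They coincide at every common multiple of the periods; the first is the LCM.
1309 = 7 × 11 × 17
110 = 2 × 5 × 11
847 = 7 × 11^2
LCM(1309, 110, 847) = 2 × 5 × 7 × 11^2 × 17 = 143990.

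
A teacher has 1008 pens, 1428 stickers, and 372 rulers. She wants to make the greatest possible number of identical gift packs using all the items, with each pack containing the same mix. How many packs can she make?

The pack count must divide each quantity, so the greatest is gcd(1008, 1428, 372).
1008 = 2^4 × 3^2 × 7
1428 = 2^2 × 3 × 7 × 17
372 = 2^2 × 3 × 31
gcd(1008, 1428, 372) = 2^2 × 3 = 12.

12 packs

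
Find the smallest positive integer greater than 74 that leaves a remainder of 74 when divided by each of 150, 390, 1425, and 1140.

74174

N − 74 must be a common multiple of 150, 390, 1425, and 1140.
150 = 2 × 3 × 5^2
390 = 2 × 3 × 5 × 13
1425 = 3 × 5^2 × 19
1140 = 2^2 × 3 × 5 × 19
LCM(150, 390, 1425, 1140) = 2^2 × 3 × 5^2 × 13 × 19 = 74100.
Smallest N > 74 is LCM + 74 = 74100 + 74 = 74174.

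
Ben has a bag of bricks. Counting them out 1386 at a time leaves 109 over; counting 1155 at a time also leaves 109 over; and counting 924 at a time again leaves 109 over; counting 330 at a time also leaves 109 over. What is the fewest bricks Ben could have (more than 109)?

N − 109 must be a common multiple of 1386, 1155, 924, and 330.
1386 = 2 × 3^2 × 7 × 11
1155 = 3 × 5 × 7 × 11
924 = 2^2 × 3 × 7 × 11
330 = 2 × 3 × 5 × 11
LCM(1386, 1155, 924, 330) = 2^2 × 3^2 × 5 × 7 × 11 = 13860.
Smallest N > 109 is LCM + 109 = 13860 + 109 = 13969.

13969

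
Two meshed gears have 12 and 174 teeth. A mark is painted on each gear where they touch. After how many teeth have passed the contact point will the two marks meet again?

348 teeth

We need the least common multiple of the intervals.
12 = 2^2 × 3
174 = 2 × 3 × 29
LCM(12, 174) = 2^2 × 3 × 29 = 348.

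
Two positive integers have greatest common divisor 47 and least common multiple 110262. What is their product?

5182314

For any two positive integers, gcd × lcm = product = 47 × 110262 = 5182314.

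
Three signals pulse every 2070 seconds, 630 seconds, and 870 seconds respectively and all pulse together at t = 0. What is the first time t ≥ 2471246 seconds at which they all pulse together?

2521260 seconds

Joint pulses occur at multiples of LCM(2070, 630, 870).
2070 = 2 × 3^2 × 5 × 23
630 = 2 × 3^2 × 5 × 7
870 = 2 × 3 × 5 × 29
LCM(2070, 630, 870) = 2 × 3^2 × 5 × 7 × 23 × 29 = 420210.
Smallest multiple of 420210 that is ≥ 2471246: ⌈2471246/420210⌉ × 420210 = 6 × 420210 = 2521260.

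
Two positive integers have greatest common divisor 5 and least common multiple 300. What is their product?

For any two positive integers, gcd × lcm = product = 5 × 300 = 1500.

1500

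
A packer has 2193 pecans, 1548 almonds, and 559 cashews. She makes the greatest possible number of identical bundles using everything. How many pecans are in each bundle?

51

Number of bundles = gcd(2193, 1548, 559).
2193 = 3 × 17 × 43
1548 = 2^2 × 3^2 × 43
559 = 13 × 43
gcd(2193, 1548, 559) = 43.
pecans per bundle = 2193 / 43 = 51.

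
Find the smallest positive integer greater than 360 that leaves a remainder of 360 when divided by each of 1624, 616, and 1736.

554144

N − 360 must be a common multiple of 1624, 616, and 1736.
1624 = 2^3 × 7 × 29
616 = 2^3 × 7 × 11
1736 = 2^3 × 7 × 31
LCM(1624, 616, 1736) = 2^3 × 7 × 11 × 29 × 31 = 553784.
Smallest N > 360 is LCM + 360 = 553784 + 360 = 554144.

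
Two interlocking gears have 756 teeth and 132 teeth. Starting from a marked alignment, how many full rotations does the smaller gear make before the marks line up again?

63 rotations

They are all back at their starting positions together after one LCM of the periods.
756 = 2^2 × 3^3 × 7
132 = 2^2 × 3 × 11
LCM(756, 132) = 2^2 × 3^3 × 7 × 11 = 8316.
Rotations for period 132: 8316 / 132 = 63.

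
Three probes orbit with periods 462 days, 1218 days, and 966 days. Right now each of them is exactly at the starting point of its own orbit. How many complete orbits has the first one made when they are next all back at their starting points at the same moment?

All finish a whole number of cycles simultaneously at t = LCM of the periods.
462 = 2 × 3 × 7 × 11
1218 = 2 × 3 × 7 × 29
966 = 2 × 3 × 7 × 23
LCM(462, 1218, 966) = 2 × 3 × 7 × 11 × 23 × 29 = 308154.
Orbits for period 462: 308154 / 462 = 667.

667 orbits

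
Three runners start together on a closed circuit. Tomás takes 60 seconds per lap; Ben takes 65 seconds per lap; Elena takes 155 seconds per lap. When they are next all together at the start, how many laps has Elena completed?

156 laps

All finish a whole number of cycles simultaneously at t = LCM of the periods.
60 = 2^2 × 3 × 5
65 = 5 × 13
155 = 5 × 31
LCM(60, 65, 155) = 2^2 × 3 × 5 × 13 × 31 = 24180.
Laps for period 155: 24180 / 155 = 156.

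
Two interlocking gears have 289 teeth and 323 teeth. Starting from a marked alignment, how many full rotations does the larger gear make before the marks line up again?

They are all back at their starting positions together after one LCM of the periods.
289 = 17^2
323 = 17 × 19
LCM(289, 323) = 17^2 × 19 = 5491.
Rotations for period 323: 5491 / 323 = 17.

17 rotations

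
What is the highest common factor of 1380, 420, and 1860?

60

1380 = 2^2 × 3 × 5 × 23
420 = 2^2 × 3 × 5 × 7
1860 = 2^2 × 3 × 5 × 31
gcd(1380, 420, 1860) = 2^2 × 3 × 5 = 60.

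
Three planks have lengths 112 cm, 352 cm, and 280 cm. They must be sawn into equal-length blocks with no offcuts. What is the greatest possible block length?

This is the greatest common divisor of 112, 352, and 280.
112 = 2^4 × 7
352 = 2^5 × 11
280 = 2^3 × 5 × 7
gcd(112, 352, 280) = 2^3 = 8.

8 cm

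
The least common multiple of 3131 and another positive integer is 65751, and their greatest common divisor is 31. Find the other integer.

gcd × lcm = product of the two integers, so the other integer is (31 × 65751) / 3131 = 651.

651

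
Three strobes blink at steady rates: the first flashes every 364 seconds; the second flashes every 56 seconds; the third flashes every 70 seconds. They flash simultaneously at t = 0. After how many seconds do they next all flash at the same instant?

3640 seconds

The first simultaneous occurrence is after LCM of the individual periods.
364 = 2^2 × 7 × 13
56 = 2^3 × 7
70 = 2 × 5 × 7
LCM(364, 56, 70) = 2^3 × 5 × 7 × 13 = 3640.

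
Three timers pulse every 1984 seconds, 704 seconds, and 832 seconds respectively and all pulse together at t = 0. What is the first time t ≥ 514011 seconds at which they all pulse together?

567424 seconds

Joint pulses occur at multiples of LCM(1984, 704, 832).
1984 = 2^6 × 31
704 = 2^6 × 11
832 = 2^6 × 13
LCM(1984, 704, 832) = 2^6 × 11 × 13 × 31 = 283712.
Smallest multiple of 283712 that is ≥ 514011: ⌈514011/283712⌉ × 283712 = 2 × 283712 = 567424.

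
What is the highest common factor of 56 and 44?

56 = 2^3 × 7
44 = 2^2 × 11
gcd(56, 44) = 2^2 = 4.

4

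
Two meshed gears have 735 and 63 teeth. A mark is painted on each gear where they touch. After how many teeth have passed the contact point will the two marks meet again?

2205 teeth

The first simultaneous occurrence is after LCM of the individual periods.
735 = 3 × 5 × 7^2
63 = 3^2 × 7
LCM(735, 63) = 3^2 × 5 × 7^2 = 2205.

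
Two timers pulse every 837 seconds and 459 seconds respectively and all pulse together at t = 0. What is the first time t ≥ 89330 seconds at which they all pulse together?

99603 seconds

Joint pulses occur at multiples of LCM(837, 459).
837 = 3^3 × 31
459 = 3^3 × 17
LCM(837, 459) = 3^3 × 17 × 31 = 14229.
Smallest multiple of 14229 that is ≥ 89330: ⌈89330/14229⌉ × 14229 = 7 × 14229 = 99603.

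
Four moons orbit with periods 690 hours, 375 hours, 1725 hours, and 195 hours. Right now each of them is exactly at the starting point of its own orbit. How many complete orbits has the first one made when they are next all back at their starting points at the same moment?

325 orbits

They are all back at their starting positions together after one LCM of the periods.
690 = 2 × 3 × 5 × 23
375 = 3 × 5^3
1725 = 3 × 5^2 × 23
195 = 3 × 5 × 13
LCM(690, 375, 1725, 195) = 2 × 3 × 5^3 × 13 × 23 = 224250.
Orbits for period 690: 224250 / 690 = 325.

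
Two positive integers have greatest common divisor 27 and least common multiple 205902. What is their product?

5559354

For any two positive integers, gcd × lcm = product = 27 × 205902 = 5559354.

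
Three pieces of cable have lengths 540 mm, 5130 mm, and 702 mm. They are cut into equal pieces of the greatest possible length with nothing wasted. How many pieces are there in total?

Piece length = gcd(540, 5130, 702).
540 = 2^2 × 3^3 × 5
5130 = 2 × 3^3 × 5 × 19
702 = 2 × 3^3 × 13
gcd(540, 5130, 702) = 2 × 3^3 = 54.
Total pieces = 540/54 + 5130/54 + 702/54 = 10 + 95 + 13 = 118.

118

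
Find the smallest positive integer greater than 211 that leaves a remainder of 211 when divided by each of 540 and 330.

N − 211 must be a common multiple of 540 and 330.
540 = 2^2 × 3^3 × 5
330 = 2 × 3 × 5 × 11
LCM(540, 330) = 2^2 × 3^3 × 5 × 11 = 5940.
Smallest N > 211 is LCM + 211 = 5940 + 211 = 6151.

6151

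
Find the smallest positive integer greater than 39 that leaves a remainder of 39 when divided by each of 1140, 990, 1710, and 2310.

N − 39 must be a common multiple of 1140, 990, 1710, and 2310.
1140 = 2^2 × 3 × 5 × 19
990 = 2 × 3^2 × 5 × 11
1710 = 2 × 3^2 × 5 × 19
2310 = 2 × 3 × 5 × 7 × 11
LCM(1140, 990, 1710, 2310) = 2^2 × 3^2 × 5 × 7 × 11 × 19 = 263340.
Smallest N > 39 is LCM + 39 = 263340 + 39 = 263379.

263379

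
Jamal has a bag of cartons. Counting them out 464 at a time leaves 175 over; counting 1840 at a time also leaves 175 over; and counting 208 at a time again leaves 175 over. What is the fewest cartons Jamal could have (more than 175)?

693855

N − 175 must be a common multiple of 464, 1840, and 208.
464 = 2^4 × 29
1840 = 2^4 × 5 × 23
208 = 2^4 × 13
LCM(464, 1840, 208) = 2^4 × 5 × 13 × 23 × 29 = 693680.
Smallest N > 175 is LCM + 175 = 693680 + 175 = 693855.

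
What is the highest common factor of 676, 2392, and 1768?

676 = 2^2 × 13^2
2392 = 2^3 × 13 × 23
1768 = 2^3 × 13 × 17
gcd(676, 2392, 1768) = 2^2 × 13 = 52.

52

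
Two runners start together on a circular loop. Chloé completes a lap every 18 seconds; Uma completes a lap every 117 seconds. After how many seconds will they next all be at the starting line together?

The first simultaneous occurrence is after LCM of the individual periods.
18 = 2 × 3^2
117 = 3^2 × 13
LCM(18, 117) = 2 × 3^2 × 13 = 234.

234 seconds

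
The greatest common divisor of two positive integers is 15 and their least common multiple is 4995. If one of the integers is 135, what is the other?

555

For two integers, gcd × lcm = product, so the other is (15 × 4995) / 135 = 74925 / 135 = 555.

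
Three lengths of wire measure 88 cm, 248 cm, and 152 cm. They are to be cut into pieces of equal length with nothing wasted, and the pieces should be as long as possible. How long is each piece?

Each piece length must divide every original length, so the longest possible is gcd(88, 248, 152).
88 = 2^3 × 11
248 = 2^3 × 31
152 = 2^3 × 19
gcd(88, 248, 152) = 2^3 = 8.

8 cm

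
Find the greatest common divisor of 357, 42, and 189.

357 = 3 × 7 × 17
42 = 2 × 3 × 7
189 = 3^3 × 7
gcd(357, 42, 189) = 3 × 7 = 21.

21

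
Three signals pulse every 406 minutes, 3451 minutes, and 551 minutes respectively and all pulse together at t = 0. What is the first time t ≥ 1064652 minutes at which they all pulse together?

Joint pulses occur at multiples of LCM(406, 3451, 551).
406 = 2 × 7 × 29
3451 = 7 × 17 × 29
551 = 19 × 29
LCM(406, 3451, 551) = 2 × 7 × 17 × 19 × 29 = 131138.
Smallest multiple of 131138 that is ≥ 1064652: ⌈1064652/131138⌉ × 131138 = 9 × 131138 = 1180242.

1180242 minutes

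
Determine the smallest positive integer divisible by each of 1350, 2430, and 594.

1350 = 2 × 3^3 × 5^2
2430 = 2 × 3^5 × 5
594 = 2 × 3^3 × 11
LCM(1350, 2430, 594) = 2 × 3^5 × 5^2 × 11 = 133650.

133650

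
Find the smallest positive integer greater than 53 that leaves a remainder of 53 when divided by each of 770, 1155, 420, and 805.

106313

N − 53 must be a common multiple of 770, 1155, 420, and 805.
770 = 2 × 5 × 7 × 11
1155 = 3 × 5 × 7 × 11
420 = 2^2 × 3 × 5 × 7
805 = 5 × 7 × 23
LCM(770, 1155, 420, 805) = 2^2 × 3 × 5 × 7 × 11 × 23 = 106260.
Smallest N > 53 is LCM + 53 = 106260 + 53 = 106313.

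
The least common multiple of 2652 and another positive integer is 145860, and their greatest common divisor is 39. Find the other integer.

2145

gcd × lcm = product of the two integers, so the other integer is (39 × 145860) / 2652 = 2145.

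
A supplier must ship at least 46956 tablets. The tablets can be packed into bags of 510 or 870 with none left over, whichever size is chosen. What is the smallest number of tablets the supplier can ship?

The number of tablets must be a common multiple of 510 and 870, so a multiple of their LCM.
510 = 2 × 3 × 5 × 17
870 = 2 × 3 × 5 × 29
LCM(510, 870) = 2 × 3 × 5 × 17 × 29 = 14790.
Smallest multiple of 14790 that is ≥ 46956: ⌈46956/14790⌉ × 14790 = 4 × 14790 = 59160.

59160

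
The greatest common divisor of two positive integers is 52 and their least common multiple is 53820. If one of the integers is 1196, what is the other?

2340

For two integers, gcd × lcm = product, so the other is (52 × 53820) / 1196 = 2798640 / 1196 = 2340.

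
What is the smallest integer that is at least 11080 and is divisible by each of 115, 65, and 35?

The integer must be a common multiple of 115, 65, and 35, so a multiple of their LCM.
115 = 5 × 23
65 = 5 × 13
35 = 5 × 7
LCM(115, 65, 35) = 5 × 7 × 13 × 23 = 10465.
Smallest multiple of 10465 that is ≥ 11080: ⌈11080/10465⌉ × 10465 = 2 × 10465 = 20930.

20930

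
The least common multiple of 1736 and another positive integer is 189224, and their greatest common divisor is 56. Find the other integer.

6104

gcd × lcm = product of the two integers, so the other integer is (56 × 189224) / 1736 = 6104.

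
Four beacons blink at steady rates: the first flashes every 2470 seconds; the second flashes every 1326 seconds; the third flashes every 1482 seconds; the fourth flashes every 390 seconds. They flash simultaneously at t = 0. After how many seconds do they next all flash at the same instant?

They coincide at every common multiple of the periods; the first is the LCM.
2470 = 2 × 5 × 13 × 19
1326 = 2 × 3 × 13 × 17
1482 = 2 × 3 × 13 × 19
390 = 2 × 3 × 5 × 13
LCM(2470, 1326, 1482, 390) = 2 × 3 × 5 × 13 × 17 × 19 = 125970.

125970 seconds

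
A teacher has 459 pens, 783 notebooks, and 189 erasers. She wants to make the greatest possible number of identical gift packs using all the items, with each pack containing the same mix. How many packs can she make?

The pack count must divide each quantity, so the greatest is gcd(459, 783, 189).
459 = 3^3 × 17
783 = 3^3 × 29
189 = 3^3 × 7
gcd(459, 783, 189) = 3^3 = 27.

27 packs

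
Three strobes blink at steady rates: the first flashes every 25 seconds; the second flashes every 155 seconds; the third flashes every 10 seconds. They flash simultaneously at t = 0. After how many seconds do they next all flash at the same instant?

1550 seconds

They coincide at every common multiple of the periods; the first is the LCM.
25 = 5^2
155 = 5 × 31
10 = 2 × 5
LCM(25, 155, 10) = 2 × 5^2 × 31 = 1550.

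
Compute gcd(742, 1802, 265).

53

742 = 2 × 7 × 53
1802 = 2 × 17 × 53
265 = 5 × 53
gcd(742, 1802, 265) = 53.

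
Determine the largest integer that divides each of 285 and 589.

19

285 = 3 × 5 × 19
589 = 19 × 31
gcd(285, 589) = 19.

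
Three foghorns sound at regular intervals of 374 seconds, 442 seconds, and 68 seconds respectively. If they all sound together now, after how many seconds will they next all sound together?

The first simultaneous occurrence is after LCM of the individual periods.
374 = 2 × 11 × 17
442 = 2 × 13 × 17
68 = 2^2 × 17
LCM(374, 442, 68) = 2^2 × 11 × 13 × 17 = 9724.

9724 seconds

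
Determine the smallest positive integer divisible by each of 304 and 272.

5168

304 = 2^4 × 19
272 = 2^4 × 17
LCM(304, 272) = 2^4 × 17 × 19 = 5168.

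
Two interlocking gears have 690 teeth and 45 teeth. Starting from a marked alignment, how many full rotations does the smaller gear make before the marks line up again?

They are all back at their starting positions together after one LCM of the periods.
690 = 2 × 3 × 5 × 23
45 = 3^2 × 5
LCM(690, 45) = 2 × 3^2 × 5 × 23 = 2070.
Rotations for period 45: 2070 / 45 = 46.

46 rotations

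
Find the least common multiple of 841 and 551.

841 = 29^2
551 = 19 × 29
LCM(841, 551) = 19 × 29^2 = 15979.

15979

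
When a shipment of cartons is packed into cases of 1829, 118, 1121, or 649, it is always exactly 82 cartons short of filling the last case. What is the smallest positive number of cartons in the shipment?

764440

Being 82 short of a full case of size k means N ≡ −82 (mod k), i.e. N + 82 is a multiple of each size.
1829 = 31 × 59
118 = 2 × 59
1121 = 19 × 59
649 = 11 × 59
LCM(1829, 118, 1121, 649) = 2 × 11 × 19 × 31 × 59 = 764522.
Smallest positive N is 764522 − 82 = 764440.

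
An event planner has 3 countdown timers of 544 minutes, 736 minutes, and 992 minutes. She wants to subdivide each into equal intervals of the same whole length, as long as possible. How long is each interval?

The interval must divide each timer length; the longest such is the gcd.
544 = 2^5 × 17
736 = 2^5 × 23
992 = 2^5 × 31
gcd(544, 736, 992) = 2^5 = 32.

32 minutes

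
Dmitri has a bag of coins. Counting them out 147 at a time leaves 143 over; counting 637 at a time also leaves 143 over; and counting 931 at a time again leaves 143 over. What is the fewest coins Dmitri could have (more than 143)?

36452

N − 143 must be a common multiple of 147, 637, and 931.
147 = 3 × 7^2
637 = 7^2 × 13
931 = 7^2 × 19
LCM(147, 637, 931) = 3 × 7^2 × 13 × 19 = 36309.
Smallest N > 143 is LCM + 143 = 36309 + 143 = 36452.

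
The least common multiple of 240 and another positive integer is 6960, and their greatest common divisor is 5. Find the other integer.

gcd × lcm = product of the two integers, so the other integer is (5 × 6960) / 240 = 145.

145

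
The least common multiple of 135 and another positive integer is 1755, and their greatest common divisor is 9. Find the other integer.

gcd × lcm = product of the two integers, so the other integer is (9 × 1755) / 135 = 117.

117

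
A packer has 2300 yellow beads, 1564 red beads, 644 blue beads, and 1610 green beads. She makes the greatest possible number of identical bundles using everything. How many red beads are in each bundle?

Number of bundles = gcd(2300, 1564, 644, 1610).
2300 = 2^2 × 5^2 × 23
1564 = 2^2 × 17 × 23
644 = 2^2 × 7 × 23
1610 = 2 × 5 × 7 × 23
gcd(2300, 1564, 644, 1610) = 2 × 23 = 46.
red beads per bundle = 1564 / 46 = 34.

34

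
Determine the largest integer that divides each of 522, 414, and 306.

18

522 = 2 × 3^2 × 29
414 = 2 × 3^2 × 23
306 = 2 × 3^2 × 17
gcd(522, 414, 306) = 2 × 3^2 = 18.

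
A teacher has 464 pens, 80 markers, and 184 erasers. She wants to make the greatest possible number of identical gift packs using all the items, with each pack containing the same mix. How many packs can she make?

The pack count must divide each quantity, so the greatest is gcd(464, 80, 184).
464 = 2^4 × 29
80 = 2^4 × 5
184 = 2^3 × 23
gcd(464, 80, 184) = 2^3 = 8.

8 packs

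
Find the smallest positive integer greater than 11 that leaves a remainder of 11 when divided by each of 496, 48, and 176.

N − 11 must be a common multiple of 496, 48, and 176.
496 = 2^4 × 31
48 = 2^4 × 3
176 = 2^4 × 11
LCM(496, 48, 176) = 2^4 × 3 × 11 × 31 = 16368.
Smallest N > 11 is LCM + 11 = 16368 + 11 = 16379.

16379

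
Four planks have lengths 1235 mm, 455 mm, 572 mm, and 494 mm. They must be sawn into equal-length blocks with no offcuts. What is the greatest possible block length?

13 mm

This is the greatest common divisor of 1235, 455, 572, and 494.
1235 = 5 × 13 × 19
455 = 5 × 7 × 13
572 = 2^2 × 11 × 13
494 = 2 × 13 × 19
gcd(1235, 455, 572, 494) = 13.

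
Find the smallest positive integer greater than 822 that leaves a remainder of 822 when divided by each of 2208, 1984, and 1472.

N − 822 must be a common multiple of 2208, 1984, and 1472.
2208 = 2^5 × 3 × 23
1984 = 2^6 × 31
1472 = 2^6 × 23
LCM(2208, 1984, 1472) = 2^6 × 3 × 23 × 31 = 136896.
Smallest N > 822 is LCM + 822 = 136896 + 822 = 137718.

137718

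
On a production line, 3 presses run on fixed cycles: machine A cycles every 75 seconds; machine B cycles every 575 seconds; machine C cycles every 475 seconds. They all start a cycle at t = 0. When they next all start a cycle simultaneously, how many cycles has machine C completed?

69 cycles

The first common completion time is the LCM of the periods.
75 = 3 × 5^2
575 = 5^2 × 23
475 = 5^2 × 19
LCM(75, 575, 475) = 3 × 5^2 × 19 × 23 = 32775.
Cycles for period 475: 32775 / 475 = 69.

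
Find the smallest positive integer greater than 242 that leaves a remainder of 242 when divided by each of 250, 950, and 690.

327992

N − 242 must be a common multiple of 250, 950, and 690.
250 = 2 × 5^3
950 = 2 × 5^2 × 19
690 = 2 × 3 × 5 × 23
LCM(250, 950, 690) = 2 × 3 × 5^3 × 19 × 23 = 327750.
Smallest N > 242 is LCM + 242 = 327750 + 242 = 327992.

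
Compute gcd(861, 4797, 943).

41

861 = 3 × 7 × 41
4797 = 3^2 × 13 × 41
943 = 23 × 41
gcd(861, 4797, 943) = 41.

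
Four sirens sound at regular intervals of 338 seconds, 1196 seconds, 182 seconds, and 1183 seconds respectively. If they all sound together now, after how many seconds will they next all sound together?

108836 seconds

The first simultaneous occurrence is after LCM of the individual periods.
338 = 2 × 13^2
1196 = 2^2 × 13 × 23
182 = 2 × 7 × 13
1183 = 7 × 13^2
LCM(338, 1196, 182, 1183) = 2^2 × 7 × 13^2 × 23 = 108836.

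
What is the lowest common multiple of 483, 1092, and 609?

483 = 3 × 7 × 23
1092 = 2^2 × 3 × 7 × 13
609 = 3 × 7 × 29
LCM(483, 1092, 609) = 2^2 × 3 × 7 × 13 × 23 × 29 = 728364.

728364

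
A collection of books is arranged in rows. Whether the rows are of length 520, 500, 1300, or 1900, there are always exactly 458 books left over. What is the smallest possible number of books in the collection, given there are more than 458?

247458

N − 458 must be a common multiple of 520, 500, 1300, and 1900.
520 = 2^3 × 5 × 13
500 = 2^2 × 5^3
1300 = 2^2 × 5^2 × 13
1900 = 2^2 × 5^2 × 19
LCM(520, 500, 1300, 1900) = 2^3 × 5^3 × 13 × 19 = 247000.
Smallest N > 458 is LCM + 458 = 247000 + 458 = 247458.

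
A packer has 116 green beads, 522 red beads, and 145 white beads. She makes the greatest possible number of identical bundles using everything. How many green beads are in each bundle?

Number of bundles = gcd(116, 522, 145).
116 = 2^2 × 29
522 = 2 × 3^2 × 29
145 = 5 × 29
gcd(116, 522, 145) = 29.
green beads per bundle = 116 / 29 = 4.

4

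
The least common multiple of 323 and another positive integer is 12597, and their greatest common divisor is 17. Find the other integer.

gcd × lcm = product of the two integers, so the other integer is (17 × 12597) / 323 = 663.

663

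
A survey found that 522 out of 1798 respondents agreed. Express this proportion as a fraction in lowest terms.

522 = 2 × 3^2 × 29
1798 = 2 × 29 × 31
gcd(522, 1798) = 2 × 29 = 58.
Divide numerator and denominator by 58: 522/1798 = 9/31.

9/31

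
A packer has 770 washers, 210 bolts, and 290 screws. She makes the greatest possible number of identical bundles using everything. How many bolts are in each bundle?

21

Number of bundles = gcd(770, 210, 290).
770 = 2 × 5 × 7 × 11
210 = 2 × 3 × 5 × 7
290 = 2 × 5 × 29
gcd(770, 210, 290) = 2 × 5 = 10.
bolts per bundle = 210 / 10 = 21.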